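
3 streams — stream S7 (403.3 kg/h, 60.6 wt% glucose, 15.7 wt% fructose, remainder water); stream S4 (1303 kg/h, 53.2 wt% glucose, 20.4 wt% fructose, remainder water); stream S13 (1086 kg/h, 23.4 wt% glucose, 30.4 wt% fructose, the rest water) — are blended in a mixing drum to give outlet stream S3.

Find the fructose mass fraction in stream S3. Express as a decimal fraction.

Total flow out = 403.3 + 1303 + 1086 = 2792.3 kg/h.
fructose in = 403.3×0.157 + 1303×0.204 + 1086×0.304 = 659.27 kg/h.
fructose mass fraction in S3 = 659.27/2792.3 = 0.236.

0.236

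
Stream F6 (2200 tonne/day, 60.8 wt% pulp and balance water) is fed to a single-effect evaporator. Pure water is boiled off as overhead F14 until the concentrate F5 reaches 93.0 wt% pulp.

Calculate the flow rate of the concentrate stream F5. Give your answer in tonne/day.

1438 tonne/day

pulp is conserved: 2200×0.608 = 1337.6 tonne/day all reports to the concentrate.
Concentrate = 1337.6/(target fraction) = 1438.3 tonne/day.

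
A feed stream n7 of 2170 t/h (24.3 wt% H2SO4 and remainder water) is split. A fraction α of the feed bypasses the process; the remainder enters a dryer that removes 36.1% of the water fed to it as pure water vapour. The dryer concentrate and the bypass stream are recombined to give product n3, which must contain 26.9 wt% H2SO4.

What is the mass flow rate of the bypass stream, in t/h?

1403 t/h

All 2170×0.243 = 527.31 t/h of H2SO4 reaches n3, so n3 = 527.31/0.269 = 1960.3 t/h and vapour = 209.74 t/h.
The evaporator receives (1−α)·2170 of feed at 0.757 water and removes 0.361 of that water:
0.361×0.757×(1−α)×2170 = 209.74
(1−α) = 209.74/593.01 = 0.3537;  α = 0.6463.
Bypass flow = 0.6463×2170 = 1402.5 t/h.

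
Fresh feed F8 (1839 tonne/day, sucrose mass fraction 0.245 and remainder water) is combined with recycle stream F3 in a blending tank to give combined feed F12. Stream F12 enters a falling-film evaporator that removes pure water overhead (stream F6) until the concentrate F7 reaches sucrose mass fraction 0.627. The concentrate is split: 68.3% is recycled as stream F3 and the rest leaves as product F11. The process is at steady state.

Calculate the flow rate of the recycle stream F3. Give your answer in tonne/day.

Overall sucrose balance (none leaves overhead): sucrose in fresh feed = sucrose in product, i.e. 1839×0.245 = (1−0.683)·F7·0.627.
F7 = 450.56/(0.627×0.317) = 2266.8 tonne/day.
Recycle F3 = 0.683×2266.8 = 1548.3 tonne/day.

1548 tonne/day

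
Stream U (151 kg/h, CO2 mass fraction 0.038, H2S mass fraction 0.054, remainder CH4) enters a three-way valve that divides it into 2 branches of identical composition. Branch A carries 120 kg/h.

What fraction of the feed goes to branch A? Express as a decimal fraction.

0.795

Fraction to A = 120/151 = 0.7947.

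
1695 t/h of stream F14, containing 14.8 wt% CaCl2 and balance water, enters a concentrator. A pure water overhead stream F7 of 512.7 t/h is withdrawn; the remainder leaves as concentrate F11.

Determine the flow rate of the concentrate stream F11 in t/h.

1182 t/h

Concentrate = 1695 − 512.7 = 1182.3 t/h.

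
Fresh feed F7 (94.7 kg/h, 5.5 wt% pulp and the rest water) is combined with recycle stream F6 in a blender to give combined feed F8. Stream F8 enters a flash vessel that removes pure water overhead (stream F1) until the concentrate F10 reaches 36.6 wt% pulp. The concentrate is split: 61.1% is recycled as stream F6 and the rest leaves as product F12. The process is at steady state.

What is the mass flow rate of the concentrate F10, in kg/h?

Overall pulp balance (none leaves overhead): pulp in fresh feed = pulp in product, i.e. 94.7×0.055 = (1−0.611)·F10·0.366.
F10 = 5.2085/(0.366×0.389) = 36.583 kg/h.

36.58 kg/h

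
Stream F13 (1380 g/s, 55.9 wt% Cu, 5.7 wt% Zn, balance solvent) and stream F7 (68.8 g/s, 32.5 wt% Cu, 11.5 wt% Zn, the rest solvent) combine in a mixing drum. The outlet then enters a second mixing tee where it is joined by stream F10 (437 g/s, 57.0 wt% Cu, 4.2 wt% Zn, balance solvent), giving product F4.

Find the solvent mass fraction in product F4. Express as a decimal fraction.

Overall, product flow = 1885.8 g/s.
solvent in = 1380×0.384 + 68.8×0.560 + 437×0.388 = 738 g/s.
solvent fraction in F4 = 0.391.

0.391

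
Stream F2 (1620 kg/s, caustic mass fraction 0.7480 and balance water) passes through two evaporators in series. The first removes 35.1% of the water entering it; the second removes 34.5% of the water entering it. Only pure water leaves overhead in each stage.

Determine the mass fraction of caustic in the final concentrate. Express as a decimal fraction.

water in feed = 1620×0.252 = 408.24 kg/s.
After stage 1: water left = (1−0.351)×408.24 = 264.95; stream total = 1476.7 kg/s.
After stage 2: water left = (1−0.345)×264.95 = 173.54; final concentrate = 1385.3 kg/s.
caustic fraction = 1211.8/1385.3 = 0.8747.

0.8747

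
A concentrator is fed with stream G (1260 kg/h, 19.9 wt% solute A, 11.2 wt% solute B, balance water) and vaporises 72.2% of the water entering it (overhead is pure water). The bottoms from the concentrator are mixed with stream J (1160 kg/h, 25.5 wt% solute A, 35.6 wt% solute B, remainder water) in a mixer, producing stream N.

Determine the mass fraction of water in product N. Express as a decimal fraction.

Vapour removed = 0.722×0.689×1260 = 626.8 kg/h; concentrate = 633.2 kg/h.
water reaching the mixer = 241.34 (from concentrate) + 1160×0.389 = 692.58 kg/h.
Product flow = 633.2 + 1160 = 1793.2 kg/h; water fraction = 0.386.

0.386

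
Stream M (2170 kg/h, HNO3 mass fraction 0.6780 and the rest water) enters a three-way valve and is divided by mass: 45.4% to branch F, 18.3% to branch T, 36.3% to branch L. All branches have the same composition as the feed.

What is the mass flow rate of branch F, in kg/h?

Branch F flow = 0.454×2170 = 985.18 kg/h.

985.2 kg/h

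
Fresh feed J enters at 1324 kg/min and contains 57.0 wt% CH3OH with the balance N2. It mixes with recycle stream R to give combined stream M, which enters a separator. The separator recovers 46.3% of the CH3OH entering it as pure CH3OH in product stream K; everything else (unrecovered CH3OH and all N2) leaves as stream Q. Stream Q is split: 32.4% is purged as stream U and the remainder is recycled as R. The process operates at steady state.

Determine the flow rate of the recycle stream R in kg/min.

1618 kg/min

N2 enters only via J and leaves only via the purge: 1324×0.430 = 0.324×(N2 in Q), and the separator passes all N2, so N2 in M = N2 in Q = 1757.2 kg/min.
CH3OH in M: m_A = 1324×0.570 + (1−0.324)·(1−0.463)·m_A, so m_A = 754.68/0.6370 = 1184.8 kg/min.
Q = (1−0.463)×1184.8 + 1757.2 = 2393.4 kg/min.
Recycle R = (1−0.324)×2393.4 = 1617.9 kg/min.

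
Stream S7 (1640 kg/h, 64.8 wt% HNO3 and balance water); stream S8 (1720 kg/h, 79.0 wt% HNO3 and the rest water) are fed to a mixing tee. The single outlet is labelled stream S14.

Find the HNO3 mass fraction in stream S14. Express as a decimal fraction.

Total flow out = 1640 + 1720 = 3360 kg/h.
HNO3 in = 1640×0.648 + 1720×0.790 = 2421.5 kg/h.
HNO3 mass fraction in S14 = 2421.5/3360 = 0.721.

0.721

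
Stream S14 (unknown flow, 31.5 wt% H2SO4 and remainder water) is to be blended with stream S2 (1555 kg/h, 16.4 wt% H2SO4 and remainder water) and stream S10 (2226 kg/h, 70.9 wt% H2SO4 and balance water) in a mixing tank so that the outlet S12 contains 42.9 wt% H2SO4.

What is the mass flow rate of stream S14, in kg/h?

1853 kg/h

Let S14 be the unknown flow. Total out = 3781 + S14.
H2SO4 balance: 1833.3 + 0.315·S14 = 0.429·(3781 + S14)
(0.315 − 0.429)·S14 = 0.429×3781 − 1833.3 = -211.2
S14 = -211.2 / -0.114 = 1852.7 kg/h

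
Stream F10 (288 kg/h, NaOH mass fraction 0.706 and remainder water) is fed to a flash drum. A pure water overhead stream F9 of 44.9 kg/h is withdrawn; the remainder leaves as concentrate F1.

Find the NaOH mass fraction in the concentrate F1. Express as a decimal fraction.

0.836

NaOH is not removed: 288×0.706 = 203.33 kg/h of NaOH enters F1.
Concentrate = 288 − 44.9 = 243.1 kg/h.
Mass fraction = 203.33/243.1 = 0.836.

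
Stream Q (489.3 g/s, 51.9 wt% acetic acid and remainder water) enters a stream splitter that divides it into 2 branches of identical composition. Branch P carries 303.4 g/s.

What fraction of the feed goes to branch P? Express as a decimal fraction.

Fraction to P = 303.4/489.3 = 0.6201.

0.620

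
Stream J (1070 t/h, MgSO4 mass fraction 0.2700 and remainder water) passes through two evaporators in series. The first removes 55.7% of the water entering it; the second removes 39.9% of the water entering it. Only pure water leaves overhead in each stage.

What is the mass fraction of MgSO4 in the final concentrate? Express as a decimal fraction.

0.5814

water in feed = 1070×0.730 = 781.1 t/h.
After stage 1: water left = (1−0.557)×781.1 = 346.03; stream total = 634.93 t/h.
After stage 2: water left = (1−0.399)×346.03 = 207.96; final concentrate = 496.86 t/h.
MgSO4 fraction = 288.9/496.86 = 0.5814.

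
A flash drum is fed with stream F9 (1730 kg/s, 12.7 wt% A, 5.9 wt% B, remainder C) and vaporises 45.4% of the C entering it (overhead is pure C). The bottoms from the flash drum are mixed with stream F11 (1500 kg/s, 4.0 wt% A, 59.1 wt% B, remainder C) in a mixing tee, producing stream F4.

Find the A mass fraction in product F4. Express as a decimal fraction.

Vapour removed = 0.454×0.814×1730 = 639.33 kg/s; concentrate = 1090.7 kg/s.
A reaching the mixer = 219.71 (from concentrate) + 1500×0.040 = 279.71 kg/s.
Product flow = 1090.7 + 1500 = 2590.7 kg/s; A fraction = 0.108.

0.108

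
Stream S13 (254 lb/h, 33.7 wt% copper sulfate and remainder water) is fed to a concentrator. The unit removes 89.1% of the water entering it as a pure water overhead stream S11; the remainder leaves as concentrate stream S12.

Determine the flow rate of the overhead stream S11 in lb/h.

150 lb/h

water entering = 254×0.663 = 168.4 lb/h; overhead removed = 0.891×168.4 = 150.05 lb/h.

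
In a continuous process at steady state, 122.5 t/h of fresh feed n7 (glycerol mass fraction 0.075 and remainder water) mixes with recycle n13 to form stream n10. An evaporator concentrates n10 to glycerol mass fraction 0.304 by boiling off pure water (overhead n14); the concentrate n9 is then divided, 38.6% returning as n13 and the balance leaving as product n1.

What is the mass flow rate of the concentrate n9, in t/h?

Overall glycerol balance (none leaves overhead): glycerol in fresh feed = glycerol in product, i.e. 122.5×0.075 = (1−0.386)·n9·0.304.
n9 = 9.1875/(0.304×0.614) = 49.222 t/h.

49.22 t/h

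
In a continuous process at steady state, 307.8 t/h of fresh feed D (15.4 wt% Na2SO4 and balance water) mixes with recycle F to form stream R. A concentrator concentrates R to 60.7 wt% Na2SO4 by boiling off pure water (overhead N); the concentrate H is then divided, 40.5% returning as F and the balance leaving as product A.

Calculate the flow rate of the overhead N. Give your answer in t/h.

229.7 t/h

Overall Na2SO4 balance (none leaves overhead): Na2SO4 in fresh feed = Na2SO4 in product, i.e. 307.8×0.154 = (1−0.405)·H·0.607.
H = 47.401/(0.607×0.595) = 131.25 t/h.
Recycle F = 0.405×131.25 = 53.154 t/h.
Combined feed R = 307.8 + 53.154 = 360.95 t/h.
Overhead N = R − H = 360.95 − 131.25 = 229.71 t/h.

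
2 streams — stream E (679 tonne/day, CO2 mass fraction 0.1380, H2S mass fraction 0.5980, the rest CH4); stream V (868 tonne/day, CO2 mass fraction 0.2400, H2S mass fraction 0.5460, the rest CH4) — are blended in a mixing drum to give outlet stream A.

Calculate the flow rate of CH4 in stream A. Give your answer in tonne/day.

365 tonne/day

CH4 out = CH4 in = 679×0.264 + 868×0.214 = 365.01 tonne/day.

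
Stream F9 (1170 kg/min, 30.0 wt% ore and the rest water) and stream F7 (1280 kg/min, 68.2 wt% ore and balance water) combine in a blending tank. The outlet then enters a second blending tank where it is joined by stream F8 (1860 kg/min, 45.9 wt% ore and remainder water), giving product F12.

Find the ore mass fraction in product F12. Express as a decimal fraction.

0.4821

Overall, product flow = 4310 kg/min.
ore in = 1170×0.300 + 1280×0.682 + 1860×0.459 = 2077.7 kg/min.
ore fraction in F12 = 0.4821.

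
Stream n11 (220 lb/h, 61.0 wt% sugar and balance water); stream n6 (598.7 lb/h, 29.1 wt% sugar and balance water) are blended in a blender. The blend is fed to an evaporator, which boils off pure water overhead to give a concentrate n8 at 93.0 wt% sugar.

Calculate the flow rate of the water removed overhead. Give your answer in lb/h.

sugar entering = 220×0.610 + 598.7×0.291 = 308.42 lb/h.
All sugar reports to n8, so n8 = 308.42/0.930 = 331.64 lb/h.
Total feed = 818.7 lb/h; overhead = 818.7 − 331.64 = 487.06 lb/h.

487.1 lb/h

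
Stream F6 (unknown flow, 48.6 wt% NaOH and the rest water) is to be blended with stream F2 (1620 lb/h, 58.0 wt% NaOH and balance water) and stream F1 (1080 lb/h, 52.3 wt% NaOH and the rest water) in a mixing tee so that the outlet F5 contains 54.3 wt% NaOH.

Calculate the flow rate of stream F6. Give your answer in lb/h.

Let F6 be the unknown flow. Total out = 2700 + F6.
NaOH balance: 1504.4 + 0.486·F6 = 0.543·(2700 + F6)
(0.486 − 0.543)·F6 = 0.543×2700 − 1504.4 = -38.34
F6 = -38.34 / -0.057 = 672.63 lb/h

672.6 lb/h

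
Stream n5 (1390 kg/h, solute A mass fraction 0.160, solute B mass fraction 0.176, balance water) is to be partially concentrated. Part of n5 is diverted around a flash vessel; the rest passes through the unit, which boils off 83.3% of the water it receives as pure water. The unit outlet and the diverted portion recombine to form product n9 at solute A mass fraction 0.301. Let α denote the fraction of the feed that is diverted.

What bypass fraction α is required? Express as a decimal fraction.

All 1390×0.160 = 222.4 kg/h of solute A reaches n9, so n9 = 222.4/0.301 = 738.87 kg/h and vapour = 651.13 kg/h.
The evaporator receives (1−α)·1390 of feed at 0.664 water and removes 0.833 of that water:
0.833×0.664×(1−α)×1390 = 651.13
(1−α) = 651.13/768.83 = 0.8469;  α = 0.1531.

0.153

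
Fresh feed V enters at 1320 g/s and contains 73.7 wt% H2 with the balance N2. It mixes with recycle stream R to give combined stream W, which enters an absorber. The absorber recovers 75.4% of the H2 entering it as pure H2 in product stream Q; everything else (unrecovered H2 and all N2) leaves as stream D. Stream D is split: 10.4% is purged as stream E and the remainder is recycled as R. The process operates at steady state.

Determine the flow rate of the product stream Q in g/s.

H2 in W: m_A = 1320×0.737 + (1−0.104)·(1−0.754)·m_A, so m_A = 972.84/0.7796 = 1247.9 g/s.
Product Q = 0.754×1247.9 = 940.91 g/s.

940.9 g/s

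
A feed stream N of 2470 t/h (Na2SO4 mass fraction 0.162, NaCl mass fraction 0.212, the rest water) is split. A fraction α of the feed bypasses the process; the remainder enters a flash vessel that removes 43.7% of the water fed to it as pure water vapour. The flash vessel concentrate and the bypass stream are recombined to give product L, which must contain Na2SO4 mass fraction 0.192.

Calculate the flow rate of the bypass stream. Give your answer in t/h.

1059 t/h

All 2470×0.162 = 400.14 t/h of Na2SO4 reaches L, so L = 400.14/0.192 = 2084.1 t/h and vapour = 385.94 t/h.
The evaporator receives (1−α)·2470 of feed at 0.626 water and removes 0.437 of that water:
0.437×0.626×(1−α)×2470 = 385.94
(1−α) = 385.94/675.7 = 0.5712;  α = 0.4288.
Bypass flow = 0.4288×2470 = 1059.2 t/h.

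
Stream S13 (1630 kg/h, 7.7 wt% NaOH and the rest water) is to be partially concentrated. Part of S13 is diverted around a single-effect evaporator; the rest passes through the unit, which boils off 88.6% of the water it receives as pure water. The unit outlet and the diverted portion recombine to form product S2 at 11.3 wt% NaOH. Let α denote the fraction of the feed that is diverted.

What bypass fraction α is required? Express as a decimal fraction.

All 1630×0.077 = 125.51 kg/h of NaOH reaches S2, so S2 = 125.51/0.113 = 1110.7 kg/h and vapour = 519.29 kg/h.
The evaporator receives (1−α)·1630 of feed at 0.923 water and removes 0.886 of that water:
0.886×0.923×(1−α)×1630 = 519.29
(1−α) = 519.29/1333 = 0.3896;  α = 0.6104.

0.610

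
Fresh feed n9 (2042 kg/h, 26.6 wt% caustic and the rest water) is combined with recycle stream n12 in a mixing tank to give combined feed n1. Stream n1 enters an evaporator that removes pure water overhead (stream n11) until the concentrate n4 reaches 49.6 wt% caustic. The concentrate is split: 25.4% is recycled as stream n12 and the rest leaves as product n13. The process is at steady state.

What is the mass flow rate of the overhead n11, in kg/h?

946.9 kg/h

Overall caustic balance (none leaves overhead): caustic in fresh feed = caustic in product, i.e. 2042×0.266 = (1−0.254)·n4·0.496.
n4 = 543.17/(0.496×0.746) = 1468 kg/h.
Recycle n12 = 0.254×1468 = 372.86 kg/h.
Combined feed n1 = 2042 + 372.86 = 2414.9 kg/h.
Overhead n11 = n1 − n4 = 2414.9 − 1468 = 946.9 kg/h.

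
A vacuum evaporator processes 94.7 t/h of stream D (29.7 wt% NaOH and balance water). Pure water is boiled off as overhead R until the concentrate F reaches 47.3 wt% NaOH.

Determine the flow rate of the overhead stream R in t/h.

NaOH is conserved: 94.7×0.297 = 28.126 t/h all reports to the concentrate.
Concentrate = 28.126/(target fraction) = 59.463 t/h.
Overhead = 94.7 − 59.463 = 35.237 t/h.

35.24 t/h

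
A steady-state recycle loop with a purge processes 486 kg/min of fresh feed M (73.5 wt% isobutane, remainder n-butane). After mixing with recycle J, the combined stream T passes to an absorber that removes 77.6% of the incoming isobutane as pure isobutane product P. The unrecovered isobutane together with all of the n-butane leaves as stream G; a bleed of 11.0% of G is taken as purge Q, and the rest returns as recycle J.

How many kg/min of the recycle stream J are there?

1131 kg/min

n-butane enters only via M and leaves only via the purge: 486×0.265 = 0.110×(n-butane in G), and the absorber passes all n-butane, so n-butane in T = n-butane in G = 1170.8 kg/min.
isobutane in T: m_A = 486×0.735 + (1−0.110)·(1−0.776)·m_A, so m_A = 357.21/0.8006 = 446.16 kg/min.
G = (1−0.776)×446.16 + 1170.8 = 1270.8 kg/min.
Recycle J = (1−0.110)×1270.8 = 1131 kg/min.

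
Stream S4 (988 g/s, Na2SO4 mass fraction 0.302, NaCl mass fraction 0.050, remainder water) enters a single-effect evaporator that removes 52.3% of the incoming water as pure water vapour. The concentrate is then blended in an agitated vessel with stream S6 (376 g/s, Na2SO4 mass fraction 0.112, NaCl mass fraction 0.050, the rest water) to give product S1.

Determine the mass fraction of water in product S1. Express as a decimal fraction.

0.603

Vapour removed = 0.523×0.648×988 = 334.84 g/s; concentrate = 653.16 g/s.
water reaching the mixer = 305.39 (from concentrate) + 376×0.838 = 620.47 g/s.
Product flow = 653.16 + 376 = 1029.2 g/s; water fraction = 0.603.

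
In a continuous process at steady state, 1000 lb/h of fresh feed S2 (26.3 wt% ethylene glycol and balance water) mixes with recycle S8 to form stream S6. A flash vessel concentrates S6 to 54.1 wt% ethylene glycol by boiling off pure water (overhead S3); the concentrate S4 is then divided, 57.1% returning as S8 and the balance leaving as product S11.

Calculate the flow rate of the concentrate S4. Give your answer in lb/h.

Overall ethylene glycol balance (none leaves overhead): ethylene glycol in fresh feed = ethylene glycol in product, i.e. 1000×0.263 = (1−0.571)·S4·0.541.
S4 = 263/(0.541×0.429) = 1133.2 lb/h.

1133 lb/h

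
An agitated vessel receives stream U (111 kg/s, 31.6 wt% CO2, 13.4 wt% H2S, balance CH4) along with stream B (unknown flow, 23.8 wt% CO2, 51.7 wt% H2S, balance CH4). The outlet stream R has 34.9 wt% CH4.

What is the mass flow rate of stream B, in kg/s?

Let B be the unknown flow. Total out = 111 + B.
CH4 balance: 61.05 + 0.245·B = 0.349·(111 + B)
(0.245 − 0.349)·B = 0.349×111 − 61.05 = -22.311
B = -22.311 / -0.104 = 214.53 kg/s

214.5 kg/s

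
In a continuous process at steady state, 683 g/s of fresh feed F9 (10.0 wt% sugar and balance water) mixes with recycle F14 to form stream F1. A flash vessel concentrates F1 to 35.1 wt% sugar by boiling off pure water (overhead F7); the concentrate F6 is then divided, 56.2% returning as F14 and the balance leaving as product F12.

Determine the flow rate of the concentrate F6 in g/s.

444.3 g/s

Overall sugar balance (none leaves overhead): sugar in fresh feed = sugar in product, i.e. 683×0.100 = (1−0.562)·F6·0.351.
F6 = 68.3/(0.351×0.438) = 444.26 g/s.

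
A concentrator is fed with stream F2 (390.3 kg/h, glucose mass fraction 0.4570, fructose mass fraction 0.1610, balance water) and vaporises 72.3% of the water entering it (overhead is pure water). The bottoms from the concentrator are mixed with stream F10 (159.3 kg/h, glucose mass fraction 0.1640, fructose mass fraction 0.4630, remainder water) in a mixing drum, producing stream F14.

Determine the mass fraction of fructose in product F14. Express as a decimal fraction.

0.3092

Vapour removed = 0.723×0.382×390.3 = 107.8 kg/h; concentrate = 282.5 kg/h.
fructose reaching the mixer = 62.838 (from concentrate) + 159.3×0.463 = 136.59 kg/h.
Product flow = 282.5 + 159.3 = 441.8 kg/h; fructose fraction = 0.3092.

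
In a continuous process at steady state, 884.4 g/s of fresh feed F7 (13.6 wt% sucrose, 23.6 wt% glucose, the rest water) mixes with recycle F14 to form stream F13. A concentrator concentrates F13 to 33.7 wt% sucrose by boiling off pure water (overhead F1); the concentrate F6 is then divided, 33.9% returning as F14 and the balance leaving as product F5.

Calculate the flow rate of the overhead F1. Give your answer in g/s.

Overall sucrose balance (none leaves overhead): sucrose in fresh feed = sucrose in product, i.e. 884.4×0.136 = (1−0.339)·F6·0.337.
F6 = 120.28/(0.337×0.661) = 539.95 g/s.
Recycle F14 = 0.339×539.95 = 183.04 g/s.
Combined feed F13 = 884.4 + 183.04 = 1067.4 g/s.
Overhead F1 = F13 − F6 = 1067.4 − 539.95 = 527.49 g/s.

527.5 g/s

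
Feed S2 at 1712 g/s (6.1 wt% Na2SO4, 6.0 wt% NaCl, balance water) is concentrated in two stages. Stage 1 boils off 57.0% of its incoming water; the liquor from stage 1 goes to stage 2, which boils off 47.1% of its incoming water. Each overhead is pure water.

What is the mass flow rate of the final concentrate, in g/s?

water in feed = 1712×0.879 = 1504.8 g/s.
After stage 1: water left = (1−0.570)×1504.8 = 647.08; stream total = 854.24 g/s.
After stage 2: water left = (1−0.471)×647.08 = 342.31; final concentrate = 549.46 g/s.

549.5 g/s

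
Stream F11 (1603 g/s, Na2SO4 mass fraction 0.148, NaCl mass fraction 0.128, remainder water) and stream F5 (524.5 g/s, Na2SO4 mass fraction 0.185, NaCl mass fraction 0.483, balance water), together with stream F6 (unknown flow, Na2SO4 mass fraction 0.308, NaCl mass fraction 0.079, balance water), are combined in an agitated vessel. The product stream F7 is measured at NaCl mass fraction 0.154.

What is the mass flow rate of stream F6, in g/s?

Let F6 be the unknown flow. Total out = 2127.5 + F6.
NaCl balance: 458.52 + 0.079·F6 = 0.154·(2127.5 + F6)
(0.079 − 0.154)·F6 = 0.154×2127.5 − 458.52 = -130.88
F6 = -130.88 / -0.075 = 1745.1 g/s

1745 g/s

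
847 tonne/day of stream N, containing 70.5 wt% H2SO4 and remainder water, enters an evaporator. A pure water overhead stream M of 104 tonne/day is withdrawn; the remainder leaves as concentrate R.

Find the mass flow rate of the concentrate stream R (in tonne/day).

743 tonne/day

Concentrate = 847 − 104 = 743 tonne/day.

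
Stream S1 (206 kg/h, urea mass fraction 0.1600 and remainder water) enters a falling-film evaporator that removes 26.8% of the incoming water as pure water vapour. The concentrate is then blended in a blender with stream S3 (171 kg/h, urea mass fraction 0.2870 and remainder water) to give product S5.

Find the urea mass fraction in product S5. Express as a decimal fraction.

Vapour removed = 0.268×0.840×206 = 46.375 kg/h; concentrate = 159.63 kg/h.
urea reaching the mixer = 32.96 (from concentrate) + 171×0.287 = 82.037 kg/h.
Product flow = 159.63 + 171 = 330.63 kg/h; urea fraction = 0.2481.

0.2481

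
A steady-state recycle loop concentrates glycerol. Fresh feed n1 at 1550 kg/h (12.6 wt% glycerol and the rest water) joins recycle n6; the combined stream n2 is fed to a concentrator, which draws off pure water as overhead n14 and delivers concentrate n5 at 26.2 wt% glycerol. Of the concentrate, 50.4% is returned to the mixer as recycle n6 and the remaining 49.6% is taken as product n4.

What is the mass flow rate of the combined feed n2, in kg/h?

Overall glycerol balance (none leaves overhead): glycerol in fresh feed = glycerol in product, i.e. 1550×0.126 = (1−0.504)·n5·0.262.
n5 = 195.3/(0.262×0.496) = 1502.9 kg/h.
Recycle n6 = 0.504×1502.9 = 757.44 kg/h.
Combined feed n2 = 1550 + 757.44 = 2307.4 kg/h.

2307 kg/h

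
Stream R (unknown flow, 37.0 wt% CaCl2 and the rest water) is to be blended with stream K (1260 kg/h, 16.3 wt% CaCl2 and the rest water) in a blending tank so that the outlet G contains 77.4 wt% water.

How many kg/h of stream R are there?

551.2 kg/h

Let R be the unknown flow. Total out = 1260 + R.
water balance: 1054.6 + 0.630·R = 0.774·(1260 + R)
(0.630 − 0.774)·R = 0.774×1260 − 1054.6 = -79.38
R = -79.38 / -0.144 = 551.25 kg/h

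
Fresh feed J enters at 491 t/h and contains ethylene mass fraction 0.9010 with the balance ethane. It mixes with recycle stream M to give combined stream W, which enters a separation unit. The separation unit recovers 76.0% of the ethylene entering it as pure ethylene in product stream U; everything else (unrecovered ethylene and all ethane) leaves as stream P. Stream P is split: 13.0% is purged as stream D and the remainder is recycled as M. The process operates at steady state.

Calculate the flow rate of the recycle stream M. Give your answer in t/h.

ethane enters only via J and leaves only via the purge: 491×0.099 = 0.130×(ethane in P), and the separation unit passes all ethane, so ethane in W = ethane in P = 373.92 t/h.
ethylene in W: m_A = 491×0.901 + (1−0.130)·(1−0.760)·m_A, so m_A = 442.39/0.7912 = 559.14 t/h.
P = (1−0.760)×559.14 + 373.92 = 508.11 t/h.
Recycle M = (1−0.130)×508.11 = 442.05 t/h.

442.1 t/h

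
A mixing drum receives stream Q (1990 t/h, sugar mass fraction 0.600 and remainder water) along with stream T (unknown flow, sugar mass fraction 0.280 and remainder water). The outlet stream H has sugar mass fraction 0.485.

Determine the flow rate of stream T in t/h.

Let T be the unknown flow. Total out = 1990 + T.
sugar balance: 1194 + 0.280·T = 0.485·(1990 + T)
(0.280 − 0.485)·T = 0.485×1990 − 1194 = -228.85
T = -228.85 / -0.205 = 1116.3 t/h

1116 t/h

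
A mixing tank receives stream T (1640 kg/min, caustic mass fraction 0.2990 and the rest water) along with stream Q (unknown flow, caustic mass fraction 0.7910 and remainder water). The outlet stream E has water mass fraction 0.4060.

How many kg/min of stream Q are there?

Let Q be the unknown flow. Total out = 1640 + Q.
water balance: 1149.6 + 0.209·Q = 0.406·(1640 + Q)
(0.209 − 0.406)·Q = 0.406×1640 − 1149.6 = -483.8
Q = -483.8 / -0.197 = 2455.8 kg/min

2456 kg/min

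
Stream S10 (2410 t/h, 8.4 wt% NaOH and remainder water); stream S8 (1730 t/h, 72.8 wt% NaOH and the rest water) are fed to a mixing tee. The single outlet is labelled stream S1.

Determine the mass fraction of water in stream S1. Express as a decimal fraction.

Total flow out = 2410 + 1730 = 4140 t/h.
water in = 2410×0.916 + 1730×0.272 = 2678.1 t/h.
water mass fraction in S1 = 2678.1/4140 = 0.6469.

0.6469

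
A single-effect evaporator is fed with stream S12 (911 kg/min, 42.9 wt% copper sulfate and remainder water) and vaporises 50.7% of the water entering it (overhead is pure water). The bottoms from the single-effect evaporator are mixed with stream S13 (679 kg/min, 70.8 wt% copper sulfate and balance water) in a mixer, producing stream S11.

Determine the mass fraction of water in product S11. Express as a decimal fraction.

0.343

Vapour removed = 0.507×0.571×911 = 263.73 kg/min; concentrate = 647.27 kg/min.
water reaching the mixer = 256.45 (from concentrate) + 679×0.292 = 454.72 kg/min.
Product flow = 647.27 + 679 = 1326.3 kg/min; water fraction = 0.343.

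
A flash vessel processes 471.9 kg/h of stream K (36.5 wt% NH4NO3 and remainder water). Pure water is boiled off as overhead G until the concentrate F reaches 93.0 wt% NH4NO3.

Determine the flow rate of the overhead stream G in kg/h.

286.7 kg/h

NH4NO3 is conserved: 471.9×0.365 = 172.24 kg/h all reports to the concentrate.
Concentrate = 172.24/(target fraction) = 185.21 kg/h.
Overhead = 471.9 − 185.21 = 286.69 kg/h.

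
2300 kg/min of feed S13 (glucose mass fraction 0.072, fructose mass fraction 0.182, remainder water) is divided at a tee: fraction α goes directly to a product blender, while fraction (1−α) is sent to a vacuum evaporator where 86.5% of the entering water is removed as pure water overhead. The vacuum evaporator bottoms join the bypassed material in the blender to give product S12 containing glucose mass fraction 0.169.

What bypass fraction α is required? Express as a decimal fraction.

All 2300×0.072 = 165.6 kg/min of glucose reaches S12, so S12 = 165.6/0.169 = 979.88 kg/min and vapour = 1320.1 kg/min.
The evaporator receives (1−α)·2300 of feed at 0.746 water and removes 0.865 of that water:
0.865×0.746×(1−α)×2300 = 1320.1
(1−α) = 1320.1/1484.2 = 0.8895;  α = 0.1105.

0.111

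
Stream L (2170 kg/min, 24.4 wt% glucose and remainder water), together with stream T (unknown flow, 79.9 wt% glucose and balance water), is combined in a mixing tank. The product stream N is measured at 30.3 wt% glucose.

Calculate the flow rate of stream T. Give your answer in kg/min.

Let T be the unknown flow. Total out = 2170 + T.
glucose balance: 529.48 + 0.799·T = 0.303·(2170 + T)
(0.799 − 0.303)·T = 0.303×2170 − 529.48 = 128.03
T = 128.03 / 0.496 = 258.12 kg/min

258.1 kg/min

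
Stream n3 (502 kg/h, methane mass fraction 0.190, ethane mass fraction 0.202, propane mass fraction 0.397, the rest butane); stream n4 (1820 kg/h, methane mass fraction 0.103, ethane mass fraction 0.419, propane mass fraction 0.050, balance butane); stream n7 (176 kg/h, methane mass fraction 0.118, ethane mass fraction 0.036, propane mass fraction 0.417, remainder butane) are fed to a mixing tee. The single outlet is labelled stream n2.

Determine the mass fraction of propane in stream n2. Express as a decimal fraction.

0.146

Total flow out = 502 + 1820 + 176 = 2498 kg/h.
propane in = 502×0.397 + 1820×0.050 + 176×0.417 = 363.69 kg/h.
propane mass fraction in n2 = 363.69/2498 = 0.146.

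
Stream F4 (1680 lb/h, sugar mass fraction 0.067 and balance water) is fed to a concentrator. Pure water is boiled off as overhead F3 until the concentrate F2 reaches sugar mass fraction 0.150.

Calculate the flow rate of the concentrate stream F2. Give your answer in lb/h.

750.4 lb/h

sugar is conserved: 1680×0.067 = 112.56 lb/h all reports to the concentrate.
Concentrate = 112.56/(target fraction) = 750.4 lb/h.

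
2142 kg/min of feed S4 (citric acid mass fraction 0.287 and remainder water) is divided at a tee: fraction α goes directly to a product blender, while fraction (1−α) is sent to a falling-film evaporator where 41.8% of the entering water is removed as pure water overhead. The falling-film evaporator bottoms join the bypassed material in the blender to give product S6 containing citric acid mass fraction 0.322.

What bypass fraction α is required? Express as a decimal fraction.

All 2142×0.287 = 614.75 kg/min of citric acid reaches S6, so S6 = 614.75/0.322 = 1909.2 kg/min and vapour = 232.83 kg/min.
The evaporator receives (1−α)·2142 of feed at 0.713 water and removes 0.418 of that water:
0.418×0.713×(1−α)×2142 = 232.83
(1−α) = 232.83/638.39 = 0.3647;  α = 0.6353.

0.635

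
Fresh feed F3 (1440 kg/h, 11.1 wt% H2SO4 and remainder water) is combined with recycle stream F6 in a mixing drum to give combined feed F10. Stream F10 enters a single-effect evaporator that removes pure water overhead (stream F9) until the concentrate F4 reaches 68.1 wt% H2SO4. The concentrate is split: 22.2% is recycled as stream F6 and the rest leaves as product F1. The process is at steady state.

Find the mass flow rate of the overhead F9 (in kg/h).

Overall H2SO4 balance (none leaves overhead): H2SO4 in fresh feed = H2SO4 in product, i.e. 1440×0.111 = (1−0.222)·F4·0.681.
F4 = 159.84/(0.681×0.778) = 301.69 kg/h.
Recycle F6 = 0.222×301.69 = 66.975 kg/h.
Combined feed F10 = 1440 + 66.975 = 1507 kg/h.
Overhead F9 = F10 − F4 = 1507 − 301.69 = 1205.3 kg/h.

1205 kg/h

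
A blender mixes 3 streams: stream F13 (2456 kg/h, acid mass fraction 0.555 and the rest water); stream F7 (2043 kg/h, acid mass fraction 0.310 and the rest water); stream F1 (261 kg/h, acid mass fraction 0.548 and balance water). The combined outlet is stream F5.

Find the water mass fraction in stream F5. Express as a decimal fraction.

Total flow out = 2456 + 2043 + 261 = 4760 kg/h.
water in = 2456×0.445 + 2043×0.690 + 261×0.452 = 2620.6 kg/h.
water mass fraction in F5 = 2620.6/4760 = 0.551.

0.551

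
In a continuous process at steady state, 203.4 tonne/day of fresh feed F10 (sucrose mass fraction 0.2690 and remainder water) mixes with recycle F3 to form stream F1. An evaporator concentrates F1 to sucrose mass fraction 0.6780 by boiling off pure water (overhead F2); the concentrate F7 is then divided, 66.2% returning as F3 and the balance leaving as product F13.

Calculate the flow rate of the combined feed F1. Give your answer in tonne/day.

Overall sucrose balance (none leaves overhead): sucrose in fresh feed = sucrose in product, i.e. 203.4×0.269 = (1−0.662)·F7·0.678.
F7 = 54.715/(0.678×0.338) = 238.76 tonne/day.
Recycle F3 = 0.662×238.76 = 158.06 tonne/day.
Combined feed F1 = 203.4 + 158.06 = 361.46 tonne/day.

361.5 tonne/day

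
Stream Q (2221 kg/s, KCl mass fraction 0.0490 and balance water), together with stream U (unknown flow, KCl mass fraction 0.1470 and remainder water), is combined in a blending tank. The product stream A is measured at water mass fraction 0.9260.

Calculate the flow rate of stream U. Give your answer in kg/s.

760.6 kg/s

Let U be the unknown flow. Total out = 2221 + U.
water balance: 2112.2 + 0.853·U = 0.926·(2221 + U)
(0.853 − 0.926)·U = 0.926×2221 − 2112.2 = -55.525
U = -55.525 / -0.073 = 760.62 kg/s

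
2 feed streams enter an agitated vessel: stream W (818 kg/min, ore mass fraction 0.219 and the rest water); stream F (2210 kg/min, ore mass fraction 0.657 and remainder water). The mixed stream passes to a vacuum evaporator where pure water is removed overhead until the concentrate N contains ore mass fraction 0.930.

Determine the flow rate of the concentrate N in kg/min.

ore entering = 818×0.219 + 2210×0.657 = 1631.1 kg/min.
All ore reports to N, so N = 1631.1/0.930 = 1753.9 kg/min.

1754 kg/min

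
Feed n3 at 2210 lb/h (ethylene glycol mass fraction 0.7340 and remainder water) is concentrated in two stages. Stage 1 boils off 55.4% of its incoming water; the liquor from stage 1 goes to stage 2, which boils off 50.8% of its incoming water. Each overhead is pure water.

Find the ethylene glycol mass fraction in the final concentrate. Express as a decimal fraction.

water in feed = 2210×0.266 = 587.86 lb/h.
After stage 1: water left = (1−0.554)×587.86 = 262.19; stream total = 1884.3 lb/h.
After stage 2: water left = (1−0.508)×262.19 = 129; final concentrate = 1751.1 lb/h.
ethylene glycol fraction = 1622.1/1751.1 = 0.9263.

0.9263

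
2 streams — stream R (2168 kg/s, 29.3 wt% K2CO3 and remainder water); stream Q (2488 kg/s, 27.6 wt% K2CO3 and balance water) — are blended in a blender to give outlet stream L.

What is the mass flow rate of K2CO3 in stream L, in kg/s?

K2CO3 out = K2CO3 in = 2168×0.293 + 2488×0.276 = 1321.9 kg/s.

1322 kg/s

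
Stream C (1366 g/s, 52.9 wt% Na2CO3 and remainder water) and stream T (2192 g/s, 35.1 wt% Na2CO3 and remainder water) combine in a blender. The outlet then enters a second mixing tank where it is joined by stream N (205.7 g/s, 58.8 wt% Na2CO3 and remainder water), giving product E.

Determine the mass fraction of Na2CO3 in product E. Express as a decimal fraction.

0.429

Overall, product flow = 3763.7 g/s.
Na2CO3 in = 1366×0.529 + 2192×0.351 + 205.7×0.588 = 1613 g/s.
Na2CO3 fraction in E = 0.429.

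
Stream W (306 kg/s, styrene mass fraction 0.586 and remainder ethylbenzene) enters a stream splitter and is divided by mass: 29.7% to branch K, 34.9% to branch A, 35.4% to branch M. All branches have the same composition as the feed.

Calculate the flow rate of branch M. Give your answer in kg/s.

108.3 kg/s

Branch M flow = 0.354×306 = 108.32 kg/s.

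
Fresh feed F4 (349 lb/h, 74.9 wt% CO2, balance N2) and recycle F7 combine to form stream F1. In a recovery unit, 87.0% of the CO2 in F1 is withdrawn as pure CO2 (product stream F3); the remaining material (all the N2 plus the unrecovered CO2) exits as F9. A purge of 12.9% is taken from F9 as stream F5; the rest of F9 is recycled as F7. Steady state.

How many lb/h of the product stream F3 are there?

CO2 in F1: m_A = 349×0.749 + (1−0.129)·(1−0.870)·m_A, so m_A = 261.4/0.8868 = 294.78 lb/h.
Product F3 = 0.870×294.78 = 256.46 lb/h.

256.5 lb/h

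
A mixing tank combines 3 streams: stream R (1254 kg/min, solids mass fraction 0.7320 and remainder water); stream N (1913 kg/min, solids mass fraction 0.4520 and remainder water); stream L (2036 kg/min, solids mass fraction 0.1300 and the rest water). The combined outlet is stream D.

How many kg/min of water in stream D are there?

water out = water in = 1254×0.268 + 1913×0.548 + 2036×0.870 = 3155.7 kg/min.

3156 kg/min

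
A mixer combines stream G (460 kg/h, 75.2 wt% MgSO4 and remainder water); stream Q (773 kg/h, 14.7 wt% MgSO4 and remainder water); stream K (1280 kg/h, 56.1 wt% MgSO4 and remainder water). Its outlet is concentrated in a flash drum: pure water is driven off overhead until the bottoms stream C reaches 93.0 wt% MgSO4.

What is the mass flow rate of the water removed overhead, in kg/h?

1247 kg/h

MgSO4 entering = 460×0.752 + 773×0.147 + 1280×0.561 = 1177.6 kg/h.
All MgSO4 reports to C, so C = 1177.6/0.930 = 1266.3 kg/h.
Total feed = 2513 kg/h; overhead = 2513 − 1266.3 = 1246.7 kg/h.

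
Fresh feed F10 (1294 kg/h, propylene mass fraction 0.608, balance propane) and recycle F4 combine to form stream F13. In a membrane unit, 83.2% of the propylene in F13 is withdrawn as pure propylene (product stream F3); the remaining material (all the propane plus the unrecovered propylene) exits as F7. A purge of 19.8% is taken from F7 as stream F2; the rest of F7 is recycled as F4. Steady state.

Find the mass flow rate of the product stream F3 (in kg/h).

propylene in F13: m_A = 1294×0.608 + (1−0.198)·(1−0.832)·m_A, so m_A = 786.75/0.8653 = 909.26 kg/h.
Product F3 = 0.832×909.26 = 756.51 kg/h.

756.5 kg/h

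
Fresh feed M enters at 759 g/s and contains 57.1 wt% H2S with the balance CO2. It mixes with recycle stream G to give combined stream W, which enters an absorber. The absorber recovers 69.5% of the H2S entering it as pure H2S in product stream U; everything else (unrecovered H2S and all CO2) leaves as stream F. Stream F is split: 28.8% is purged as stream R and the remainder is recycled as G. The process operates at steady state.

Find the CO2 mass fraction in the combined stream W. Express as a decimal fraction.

0.6713

CO2 enters only via M and leaves only via the purge: 759×0.429 = 0.288×(CO2 in F), and the absorber passes all CO2, so CO2 in W = CO2 in F = 1130.6 g/s.
H2S in W: m_A = 759×0.571 + (1−0.288)·(1−0.695)·m_A, so m_A = 433.39/0.7828 = 553.61 g/s.
W = 553.61 + 1130.6 = 1684.2 g/s.
CO2 fraction in W = 1130.6/1684.2 = 0.6713.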